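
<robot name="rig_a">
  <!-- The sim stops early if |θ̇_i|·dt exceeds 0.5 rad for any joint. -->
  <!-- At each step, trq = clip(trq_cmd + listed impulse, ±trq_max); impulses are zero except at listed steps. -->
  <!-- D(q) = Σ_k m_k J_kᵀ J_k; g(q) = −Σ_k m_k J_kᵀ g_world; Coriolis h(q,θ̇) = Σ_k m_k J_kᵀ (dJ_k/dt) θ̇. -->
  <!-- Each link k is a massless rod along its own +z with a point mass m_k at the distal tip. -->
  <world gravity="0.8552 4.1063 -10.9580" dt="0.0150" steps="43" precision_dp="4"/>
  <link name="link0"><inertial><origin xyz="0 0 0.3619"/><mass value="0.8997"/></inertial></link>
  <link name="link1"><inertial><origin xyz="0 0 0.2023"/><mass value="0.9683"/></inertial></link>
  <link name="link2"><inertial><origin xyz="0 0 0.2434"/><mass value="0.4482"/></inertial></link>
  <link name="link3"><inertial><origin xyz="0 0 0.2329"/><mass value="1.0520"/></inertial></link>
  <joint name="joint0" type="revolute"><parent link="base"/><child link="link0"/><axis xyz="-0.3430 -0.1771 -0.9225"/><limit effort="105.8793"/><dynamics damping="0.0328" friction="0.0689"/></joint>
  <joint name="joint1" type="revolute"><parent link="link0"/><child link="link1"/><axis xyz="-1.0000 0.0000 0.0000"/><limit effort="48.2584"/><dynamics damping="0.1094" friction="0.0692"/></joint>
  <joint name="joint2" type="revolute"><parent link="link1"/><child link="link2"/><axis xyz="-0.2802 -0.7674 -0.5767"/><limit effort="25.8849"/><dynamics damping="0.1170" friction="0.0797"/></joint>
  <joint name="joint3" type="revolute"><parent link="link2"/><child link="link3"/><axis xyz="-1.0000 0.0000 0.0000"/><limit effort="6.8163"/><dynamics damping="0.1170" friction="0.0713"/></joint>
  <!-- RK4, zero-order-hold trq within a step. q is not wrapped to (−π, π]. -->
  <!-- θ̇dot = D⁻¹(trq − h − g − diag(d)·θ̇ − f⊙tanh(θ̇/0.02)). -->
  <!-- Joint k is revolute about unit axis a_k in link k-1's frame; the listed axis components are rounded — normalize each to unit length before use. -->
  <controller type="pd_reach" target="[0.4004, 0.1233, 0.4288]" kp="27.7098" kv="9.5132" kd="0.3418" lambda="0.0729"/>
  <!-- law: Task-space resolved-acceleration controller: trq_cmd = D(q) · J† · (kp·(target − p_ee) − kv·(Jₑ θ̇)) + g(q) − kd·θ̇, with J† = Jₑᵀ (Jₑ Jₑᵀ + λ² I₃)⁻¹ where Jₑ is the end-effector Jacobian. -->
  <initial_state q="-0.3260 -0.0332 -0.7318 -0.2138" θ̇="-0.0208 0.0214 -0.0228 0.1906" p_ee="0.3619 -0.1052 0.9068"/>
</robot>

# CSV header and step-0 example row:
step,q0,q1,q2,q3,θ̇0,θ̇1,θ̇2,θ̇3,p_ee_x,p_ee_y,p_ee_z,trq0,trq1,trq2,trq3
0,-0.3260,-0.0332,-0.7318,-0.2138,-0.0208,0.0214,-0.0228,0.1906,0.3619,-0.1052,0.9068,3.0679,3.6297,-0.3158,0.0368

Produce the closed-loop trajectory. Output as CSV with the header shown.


step,q0,q1,q2,q3,θ̇0,θ̇1,θ̇2,θ̇3,p_ee_x,p_ee_y,p_ee_z,trq0,trq1,trq2,trq3
1,-0.3216,-0.0318,-0.7368,-0.2157,0.6137,0.1562,-0.6567,-0.3972,0.3621,-0.1039,0.9060,2.8613,3.1412,0.5683,0.3470
2,-0.3083,-0.0288,-0.7508,-0.2241,1.1541,0.2347,-1.2036,-0.7126,0.3630,-0.1015,0.9033,2.5919,2.5927,1.3078,0.5157
3,-0.2879,-0.0247,-0.7720,-0.2366,1.5692,0.3227,-1.6184,-0.9463,0.3643,-0.0980,0.8990,2.2944,2.0072,1.9152,0.6317
4,-0.2621,-0.0191,-0.7985,-0.2520,1.8803,0.4187,-1.9238,-1.1088,0.3658,-0.0937,0.8935,1.9836,1.3975,2.4199,0.7058
5,-0.2322,-0.0121,-0.8290,-0.2695,2.1058,0.5215,-2.1386,-1.2143,0.3675,-0.0886,0.8869,1.6739,0.7797,2.8445,0.7485
6,-0.1994,-0.0035,-0.8621,-0.2882,2.2622,0.6294,-2.2797,-1.2748,0.3693,-0.0829,0.8795,1.3773,0.1683,3.2061,0.7677
7,-0.1648,0.0068,-0.8969,-0.3075,2.3641,0.7407,-2.3615,-1.3001,0.3711,-0.0766,0.8714,1.1020,-0.4246,3.5179,0.7691
8,-0.1289,0.0187,-0.9326,-0.3270,2.4238,0.8538,-2.3965,-1.2983,0.3729,-0.0699,0.8629,0.8528,-0.9908,3.7894,0.7569
9,-0.0924,0.0324,-0.9685,-0.3463,2.4515,0.9677,-2.3947,-1.2758,0.3746,-0.0630,0.8539,0.6320,-1.5250,4.0275,0.7338
10,-0.0556,0.0477,-1.0042,-0.3651,2.4555,1.0814,-2.3644,-1.2375,0.3764,-0.0557,0.8445,0.4396,-2.0245,4.2367,0.7017
11,-0.0189,0.0648,-1.0393,-0.3833,2.4424,1.1945,-2.3119,-1.1877,0.3782,-0.0484,0.8350,0.2744,-2.4886,4.4204,0.6618
12,0.0175,0.0835,-1.0734,-0.4007,2.4175,1.3067,-2.2423,-1.1296,0.3801,-0.0409,0.8252,0.1345,-2.9177,4.5807,0.6149
13,0.0535,0.1039,-1.1064,-0.4172,2.3849,1.4180,-2.1593,-1.0659,0.3820,-0.0335,0.8154,0.0176,-3.3131,4.7187,0.5615
14,0.0890,0.1260,-1.1381,-0.4327,2.3477,1.5284,-2.0659,-0.9986,0.3840,-0.0261,0.8054,-0.0790,-3.6768,4.8353,0.5020
15,0.1239,0.1498,-1.1683,-0.4472,2.3086,1.6383,-1.9641,-0.9296,0.3861,-0.0187,0.7955,-0.1577,-4.0111,4.9307,0.4367
16,0.1582,0.1751,-1.1970,-0.4606,2.2691,1.7477,-1.8553,-0.8604,0.3883,-0.0115,0.7856,-0.2212,-4.3188,5.0052,0.3658
17,0.1919,0.2022,-1.2239,-0.4730,2.2305,1.8569,-1.7405,-0.7924,0.3907,-0.0045,0.7757,-0.2727,-4.6033,5.0586,0.2895
18,0.2251,0.2308,-1.2491,-0.4844,2.1934,1.9661,-1.6205,-0.7266,0.3932,0.0023,0.7658,-0.3153,-4.8687,5.0909,0.2080
19,0.2577,0.2611,-1.2725,-0.4949,2.1578,2.0749,-1.4955,-0.6642,0.3958,0.0088,0.7561,-0.3534,-5.1202,5.1022,0.1217
20,0.2898,0.2930,-1.2940,-0.5044,2.1229,2.1827,-1.3659,-0.6059,0.3985,0.0151,0.7464,-0.3916,-5.3644,5.0929,0.0309
21,0.3213,0.3266,-1.3135,-0.5131,2.0869,2.2883,-1.2322,-0.5527,0.4015,0.0211,0.7369,-0.4356,-5.6089,5.0635,-0.0642
22,0.3523,0.3616,-1.3309,-0.5210,2.0473,2.3892,-1.0952,-0.5051,0.4046,0.0268,0.7276,-0.4911,-5.8616,5.0155,-0.1632
23,0.3827,0.3981,-1.3463,-0.5283,2.0006,2.4821,-0.9562,-0.4633,0.4078,0.0322,0.7184,-0.5628,-6.1295,4.9508,-0.2658
24,0.4122,0.4360,-1.3596,-0.5350,1.9427,2.5622,-0.8177,-0.4271,0.4113,0.0372,0.7093,-0.6524,-6.4160,4.8718,-0.3715
25,0.4408,0.4749,-1.3709,-0.5412,1.8696,2.6241,-0.6829,-0.3958,0.4148,0.0419,0.7005,-0.7576,-6.7188,4.7808,-0.4801
26,0.4682,0.5145,-1.3802,-0.5469,1.7783,2.6623,-0.5560,-0.3682,0.4186,0.0463,0.6918,-0.8714,-7.0293,4.6805,-0.5910
27,0.4940,0.5545,-1.3877,-0.5523,1.6673,2.6724,-0.4412,-0.3430,0.4225,0.0504,0.6833,-0.9841,-7.3345,4.5730,-0.7032
28,0.5180,0.5945,-1.3935,-0.5573,1.5371,2.6520,-0.3425,-0.3188,0.4264,0.0541,0.6749,-1.0855,-7.6201,4.4607,-0.8154
29,0.5399,0.6339,-1.3981,-0.5619,1.3899,2.6013,-0.2627,-0.2945,0.4305,0.0576,0.6667,-1.1674,-7.8741,4.3455,-0.9260
30,0.5596,0.6723,-1.4015,-0.5662,1.2295,2.5224,-0.2032,-0.2698,0.4346,0.0608,0.6587,-1.2253,-8.0886,4.2300,-1.0330
31,0.5767,0.7094,-1.4043,-0.5700,1.0598,2.4196,-0.1640,-0.2447,0.4386,0.0637,0.6508,-1.2578,-8.2607,4.1165,-1.1347
32,0.5913,0.7448,-1.4066,-0.5736,0.8853,2.2977,-0.1438,-0.2196,0.4426,0.0663,0.6431,-1.2663,-8.3906,4.0071,-1.2296
33,0.6032,0.7782,-1.4087,-0.5767,0.7097,2.1621,-0.1405,-0.1951,0.4465,0.0688,0.6355,-1.2537,-8.4814,3.9041,-1.3163
34,0.6126,0.8096,-1.4109,-0.5795,0.5364,2.0175,-0.1514,-0.1720,0.4502,0.0711,0.6280,-1.2236,-8.5374,3.8090,-1.3942
35,0.6193,0.8387,-1.4133,-0.5819,0.3682,1.8683,-0.1738,-0.1508,0.4537,0.0732,0.6207,-1.1797,-8.5632,3.7229,-1.4629
36,0.6236,0.8656,-1.4161,-0.5841,0.2074,1.7179,-0.2047,-0.1323,0.4571,0.0751,0.6135,-1.1257,-8.5635,3.6469,-1.5223
37,0.6256,0.8903,-1.4195,-0.5860,0.0556,1.5693,-0.2414,-0.1166,0.4601,0.0769,0.6065,-1.0646,-8.5427,3.5810,-1.5728
38,0.6255,0.9127,-1.4234,-0.5875,-0.0684,1.4218,-0.2806,-0.0882,0.4630,0.0787,0.5996,-1.0136,-8.5019,3.5245,-1.6197
39,0.6236,0.9330,-1.4279,-0.5887,-0.1769,1.2812,-0.3187,-0.0638,0.4655,0.0802,0.5930,-0.9651,-8.4467,3.4763,-1.6577
40,0.6202,0.9512,-1.4329,-0.5896,-0.2796,1.1498,-0.3552,-0.0516,0.4679,0.0817,0.5865,-0.9126,-8.3818,3.4365,-1.6852
41,0.6153,0.9676,-1.4385,-0.5903,-0.3746,1.0266,-0.3898,-0.0468,0.4699,0.0831,0.5803,-0.8585,-8.3095,3.4053,-1.7050
42,0.6090,0.9821,-1.4446,-0.5910,-0.4608,0.9111,-0.4221,-0.0464,0.4717,0.0845,0.5742,-0.8048,-8.2319,3.3823,-1.7189
43,0.6015,0.9950,-1.4512,-0.5918,-0.5379,0.8029,-0.4516,-0.0488,0.4733,0.0858,0.5684,,,,


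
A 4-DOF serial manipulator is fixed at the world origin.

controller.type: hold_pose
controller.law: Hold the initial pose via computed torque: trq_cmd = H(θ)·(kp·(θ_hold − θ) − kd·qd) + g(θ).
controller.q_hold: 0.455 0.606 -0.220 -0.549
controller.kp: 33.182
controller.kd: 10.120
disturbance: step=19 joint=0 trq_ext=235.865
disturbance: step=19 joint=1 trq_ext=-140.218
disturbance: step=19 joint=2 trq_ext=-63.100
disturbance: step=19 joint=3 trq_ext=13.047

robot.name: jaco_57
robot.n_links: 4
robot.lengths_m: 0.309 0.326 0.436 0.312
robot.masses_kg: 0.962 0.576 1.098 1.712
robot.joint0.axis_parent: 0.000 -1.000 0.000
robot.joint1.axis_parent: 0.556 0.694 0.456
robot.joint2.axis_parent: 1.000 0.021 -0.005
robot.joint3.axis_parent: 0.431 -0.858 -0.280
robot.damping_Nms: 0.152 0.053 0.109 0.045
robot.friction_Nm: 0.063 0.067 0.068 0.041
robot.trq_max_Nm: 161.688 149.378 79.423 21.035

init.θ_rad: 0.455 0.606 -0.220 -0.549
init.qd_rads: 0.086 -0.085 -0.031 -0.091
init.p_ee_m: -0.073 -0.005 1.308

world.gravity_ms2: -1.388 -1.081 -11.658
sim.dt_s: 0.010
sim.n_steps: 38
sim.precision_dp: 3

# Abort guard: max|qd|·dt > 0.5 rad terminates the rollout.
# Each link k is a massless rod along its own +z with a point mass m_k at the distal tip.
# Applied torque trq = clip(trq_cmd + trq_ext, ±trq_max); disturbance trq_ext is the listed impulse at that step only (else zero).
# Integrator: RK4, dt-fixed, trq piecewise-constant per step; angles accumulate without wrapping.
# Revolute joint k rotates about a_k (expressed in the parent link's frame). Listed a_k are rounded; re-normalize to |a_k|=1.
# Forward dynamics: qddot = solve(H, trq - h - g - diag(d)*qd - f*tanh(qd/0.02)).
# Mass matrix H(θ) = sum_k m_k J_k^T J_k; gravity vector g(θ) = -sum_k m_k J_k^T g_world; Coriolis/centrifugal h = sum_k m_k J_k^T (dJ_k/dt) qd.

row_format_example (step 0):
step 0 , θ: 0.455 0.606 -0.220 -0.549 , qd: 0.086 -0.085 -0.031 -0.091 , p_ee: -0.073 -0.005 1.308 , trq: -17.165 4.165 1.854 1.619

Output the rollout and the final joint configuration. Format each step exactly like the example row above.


step 1 , θ: 0.456 0.605 -0.220 -0.550 , qd: 0.079 -0.071 -0.032 -0.072 , p_ee: -0.074 -0.004 1.308 , trq: -16.809 3.948 1.738 1.627
step 2 , θ: 0.457 0.605 -0.221 -0.550 , qd: 0.072 -0.058 -0.033 -0.055 , p_ee: -0.076 -0.004 1.308 , trq: -16.470 3.741 1.628 1.635
step 3 , θ: 0.457 0.604 -0.221 -0.551 , qd: 0.065 -0.047 -0.034 -0.040 , p_ee: -0.077 -0.003 1.308 , trq: -16.147 3.543 1.524 1.642
step 4 , θ: 0.458 0.604 -0.221 -0.551 , qd: 0.059 -0.037 -0.034 -0.028 , p_ee: -0.078 -0.003 1.308 , trq: -15.840 3.356 1.425 1.649
step 5 , θ: 0.458 0.603 -0.222 -0.551 , qd: 0.053 -0.029 -0.032 -0.018 , p_ee: -0.079 -0.003 1.308 , trq: -15.548 3.178 1.332 1.656
step 6 , θ: 0.459 0.603 -0.222 -0.552 , qd: 0.047 -0.023 -0.030 -0.011 , p_ee: -0.080 -0.002 1.308 , trq: -15.271 3.010 1.243 1.663
step 7 , θ: 0.459 0.603 -0.222 -0.552 , qd: 0.040 -0.020 -0.026 -0.008 , p_ee: -0.081 -0.002 1.308 , trq: -15.008 2.851 1.159 1.670
step 8 , θ: 0.460 0.603 -0.222 -0.552 , qd: 0.034 -0.018 -0.022 -0.005 , p_ee: -0.081 -0.002 1.308 , trq: -14.760 2.700 1.079 1.678
step 9 , θ: 0.460 0.602 -0.223 -0.552 , qd: 0.029 -0.016 -0.018 -0.004 , p_ee: -0.082 -0.002 1.308 , trq: -14.524 2.558 1.004 1.685
step 10 , θ: 0.460 0.602 -0.223 -0.552 , qd: 0.024 -0.014 -0.014 -0.003 , p_ee: -0.082 -0.001 1.308 , trq: -14.302 2.424 0.934 1.692
step 11 , θ: 0.461 0.602 -0.223 -0.552 , qd: 0.019 -0.012 -0.011 -0.002 , p_ee: -0.083 -0.001 1.308 , trq: -14.092 2.297 0.868 1.699
step 12 , θ: 0.461 0.602 -0.223 -0.552 , qd: 0.015 -0.010 -0.009 -0.001 , p_ee: -0.083 -0.001 1.308 , trq: -13.894 2.178 0.806 1.706
step 13 , θ: 0.461 0.602 -0.223 -0.552 , qd: 0.012 -0.008 -0.006 -0.000 , p_ee: -0.083 -0.001 1.308 , trq: -13.708 2.066 0.749 1.713
step 14 , θ: 0.461 0.602 -0.223 -0.552 , qd: 0.009 -0.006 -0.004 0.001 , p_ee: -0.084 -0.001 1.308 , trq: -13.534 1.961 0.695 1.719
step 15 , θ: 0.461 0.602 -0.223 -0.552 , qd: 0.006 -0.004 -0.003 0.001 , p_ee: -0.084 -0.001 1.308 , trq: -13.370 1.863 0.645 1.725
step 16 , θ: 0.461 0.602 -0.223 -0.552 , qd: 0.003 -0.002 -0.001 0.001 , p_ee: -0.084 -0.001 1.308 , trq: -13.216 1.770 0.598 1.731
step 17 , θ: 0.461 0.602 -0.223 -0.552 , qd: 0.001 -0.001 0.000 0.002 , p_ee: -0.084 -0.001 1.308 , trq: -13.072 1.684 0.554 1.736
step 18 , θ: 0.461 0.602 -0.223 -0.552 , qd: -0.001 0.001 0.001 0.002 , p_ee: -0.084 -0.001 1.308 , trq: -12.938 1.604 0.513 1.742
step 19 , θ: 0.461 0.602 -0.223 -0.552 , qd: -0.003 0.002 0.002 0.002 , p_ee: -0.084 -0.001 1.308 , trq: 161.688 -138.690 -62.625 14.794
step 20 , θ: 0.450 0.571 -0.209 -0.562 , qd: -2.267 -6.139 2.961 -1.932 , p_ee: -0.086 -0.000 1.309 , trq: -30.763 16.008 6.774 0.387
step 21 , θ: 0.428 0.513 -0.180 -0.580 , qd: -2.024 -5.451 2.773 -1.673 , p_ee: -0.090 0.001 1.312 , trq: -29.638 15.230 5.931 0.432
step 22 , θ: 0.409 0.462 -0.153 -0.595 , qd: -1.790 -4.790 2.544 -1.420 , p_ee: -0.094 0.002 1.315 , trq: -28.591 14.527 5.230 0.493
step 23 , θ: 0.392 0.417 -0.129 -0.608 , qd: -1.567 -4.164 2.289 -1.180 , p_ee: -0.098 0.003 1.317 , trq: -27.605 13.878 4.638 0.561
step 24 , θ: 0.378 0.379 -0.108 -0.619 , qd: -1.358 -3.581 2.023 -0.958 , p_ee: -0.101 0.004 1.318 , trq: -26.667 13.264 4.130 0.633
step 25 , θ: 0.365 0.346 -0.089 -0.627 , qd: -1.162 -3.044 1.757 -0.758 , p_ee: -0.104 0.005 1.320 , trq: -25.769 12.672 3.686 0.703
step 26 , θ: 0.355 0.318 -0.072 -0.634 , qd: -0.982 -2.554 1.499 -0.582 , p_ee: -0.106 0.005 1.321 , trq: -24.902 12.092 3.289 0.771
step 27 , θ: 0.346 0.294 -0.059 -0.639 , qd: -0.818 -2.111 1.255 -0.428 , p_ee: -0.108 0.006 1.322 , trq: -24.064 11.518 2.929 0.835
step 28 , θ: 0.338 0.275 -0.047 -0.642 , qd: -0.668 -1.712 1.027 -0.295 , p_ee: -0.110 0.006 1.322 , trq: -23.254 10.946 2.597 0.895
step 29 , θ: 0.332 0.260 -0.038 -0.645 , qd: -0.534 -1.355 0.819 -0.181 , p_ee: -0.112 0.006 1.323 , trq: -22.469 10.376 2.287 0.951
step 30 , θ: 0.327 0.248 -0.031 -0.646 , qd: -0.413 -1.037 0.629 -0.084 , p_ee: -0.113 0.006 1.324 , trq: -21.711 9.808 1.995 1.002
step 31 , θ: 0.324 0.239 -0.026 -0.646 , qd: -0.305 -0.754 0.460 -0.004 , p_ee: -0.114 0.006 1.324 , trq: -20.980 9.245 1.719 1.049
step 32 , θ: 0.321 0.233 -0.022 -0.646 , qd: -0.212 -0.511 0.316 0.050 , p_ee: -0.115 0.006 1.324 , trq: -20.277 8.688 1.456 1.099
step 33 , θ: 0.320 0.229 -0.019 -0.645 , qd: -0.129 -0.296 0.190 0.093 , p_ee: -0.115 0.005 1.325 , trq: -19.603 8.142 1.205 1.146
step 34 , θ: 0.319 0.227 -0.018 -0.644 , qd: -0.056 -0.107 0.079 0.128 , p_ee: -0.116 0.005 1.325 , trq: -18.958 7.607 0.965 1.190
step 35 , θ: 0.318 0.227 -0.017 -0.643 , qd: 0.003 0.046 -0.008 0.150 , p_ee: -0.116 0.005 1.325 , trq: -18.340 7.090 0.736 1.230
step 36 , θ: 0.319 0.227 -0.018 -0.642 , qd: 0.032 0.129 -0.043 0.138 , p_ee: -0.116 0.004 1.325 , trq: -17.746 6.604 0.507 1.268
step 37 , θ: 0.319 0.229 -0.018 -0.640 , qd: 0.056 0.198 -0.070 0.125 , p_ee: -0.115 0.004 1.325 , trq: -17.184 6.142 0.289 1.303
step 38 , θ: 0.320 0.231 -0.019 -0.639 , qd: 0.077 0.257 -0.093 0.111 , p_ee: -0.115 0.003 1.326
final θ (rad): 0.320 0.231 -0.019 -0.639


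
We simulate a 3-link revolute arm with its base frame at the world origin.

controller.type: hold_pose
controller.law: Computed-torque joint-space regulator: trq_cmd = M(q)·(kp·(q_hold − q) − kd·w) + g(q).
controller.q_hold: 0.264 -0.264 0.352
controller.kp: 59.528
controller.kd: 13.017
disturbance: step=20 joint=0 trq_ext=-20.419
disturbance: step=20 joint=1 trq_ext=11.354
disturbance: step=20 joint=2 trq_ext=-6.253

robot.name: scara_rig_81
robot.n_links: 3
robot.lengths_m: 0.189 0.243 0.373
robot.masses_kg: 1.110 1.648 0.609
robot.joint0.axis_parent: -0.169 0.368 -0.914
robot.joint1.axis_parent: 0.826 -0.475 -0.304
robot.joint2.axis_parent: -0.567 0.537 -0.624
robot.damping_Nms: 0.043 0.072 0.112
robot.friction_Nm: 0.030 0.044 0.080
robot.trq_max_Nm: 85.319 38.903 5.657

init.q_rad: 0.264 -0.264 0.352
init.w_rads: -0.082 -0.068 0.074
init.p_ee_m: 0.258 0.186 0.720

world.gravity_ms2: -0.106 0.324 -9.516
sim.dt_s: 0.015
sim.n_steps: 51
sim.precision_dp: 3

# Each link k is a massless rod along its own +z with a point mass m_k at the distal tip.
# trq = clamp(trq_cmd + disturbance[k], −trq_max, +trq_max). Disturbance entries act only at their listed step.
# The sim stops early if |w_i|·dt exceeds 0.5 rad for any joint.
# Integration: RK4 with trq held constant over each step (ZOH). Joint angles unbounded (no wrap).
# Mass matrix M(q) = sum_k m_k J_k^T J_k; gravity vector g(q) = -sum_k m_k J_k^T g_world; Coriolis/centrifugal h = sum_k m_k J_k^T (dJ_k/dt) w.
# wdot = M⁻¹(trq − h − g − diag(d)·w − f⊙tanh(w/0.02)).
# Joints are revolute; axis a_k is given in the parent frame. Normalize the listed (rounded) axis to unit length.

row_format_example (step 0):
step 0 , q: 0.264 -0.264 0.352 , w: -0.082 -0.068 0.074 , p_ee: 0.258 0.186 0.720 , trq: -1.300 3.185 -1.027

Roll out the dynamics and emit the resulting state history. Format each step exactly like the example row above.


step 1 , q: 0.263 -0.265 0.353 , w: -0.053 -0.062 0.010 , p_ee: 0.258 0.187 0.720 , trq: -1.315 3.150 -1.007
step 2 , q: 0.262 -0.266 0.353 , w: -0.037 -0.045 0.006 , p_ee: 0.258 0.187 0.720 , trq: -1.328 3.118 -1.000
step 3 , q: 0.262 -0.266 0.353 , w: -0.024 -0.031 0.006 , p_ee: 0.258 0.187 0.719 , trq: -1.339 3.090 -0.995
step 4 , q: 0.262 -0.267 0.353 , w: -0.015 -0.019 0.006 , p_ee: 0.258 0.188 0.719 , trq: -1.347 3.065 -0.991
step 5 , q: 0.261 -0.267 0.353 , w: -0.008 -0.010 0.006 , p_ee: 0.258 0.188 0.719 , trq: -1.352 3.045 -0.987
step 6 , q: 0.261 -0.267 0.353 , w: -0.003 -0.004 0.006 , p_ee: 0.258 0.188 0.719 , trq: -1.355 3.029 -0.984
step 7 , q: 0.261 -0.267 0.352 , w: -0.000 0.001 0.005 , p_ee: 0.258 0.188 0.719 , trq: -1.357 3.017 -0.981
step 8 , q: 0.261 -0.267 0.352 , w: 0.002 0.003 0.005 , p_ee: 0.258 0.188 0.719 , trq: -1.357 3.008 -0.979
step 9 , q: 0.262 -0.267 0.352 , w: 0.003 0.005 0.004 , p_ee: 0.258 0.188 0.719 , trq: -1.357 3.001 -0.977
step 10 , q: 0.262 -0.267 0.352 , w: 0.003 0.007 0.004 , p_ee: 0.258 0.188 0.719 , trq: -1.357 2.996 -0.976
step 11 , q: 0.262 -0.267 0.352 , w: 0.004 0.007 0.004 , p_ee: 0.258 0.188 0.719 , trq: -1.357 2.992 -0.975
step 12 , q: 0.262 -0.267 0.352 , w: 0.004 0.008 0.004 , p_ee: 0.258 0.188 0.719 , trq: -1.356 2.988 -0.974
step 13 , q: 0.262 -0.267 0.352 , w: 0.004 0.008 0.004 , p_ee: 0.258 0.187 0.719 , trq: -1.356 2.985 -0.973
step 14 , q: 0.262 -0.267 0.352 , w: 0.004 0.008 0.004 , p_ee: 0.258 0.187 0.719 , trq: -1.356 2.983 -0.972
step 15 , q: 0.262 -0.267 0.352 , w: 0.004 0.008 0.004 , p_ee: 0.258 0.187 0.719 , trq: -1.355 2.981 -0.972
step 16 , q: 0.262 -0.267 0.352 , w: 0.003 0.008 0.004 , p_ee: 0.258 0.187 0.719 , trq: -1.355 2.979 -0.971
step 17 , q: 0.262 -0.266 0.352 , w: 0.003 0.008 0.004 , p_ee: 0.258 0.187 0.720 , trq: -1.355 2.978 -0.971
step 18 , q: 0.262 -0.266 0.352 , w: 0.003 0.008 0.004 , p_ee: 0.258 0.187 0.720 , trq: -1.355 2.976 -0.970
step 19 , q: 0.262 -0.266 0.352 , w: 0.003 0.008 0.004 , p_ee: 0.258 0.187 0.720 , trq: -1.355 2.975 -0.970
step 20 , q: 0.262 -0.266 0.352 , w: 0.003 0.007 0.004 , p_ee: 0.258 0.187 0.720 , trq: -21.774 14.328 -5.657
step 21 , q: 0.250 -0.264 0.361 , w: -1.628 0.266 1.127 , p_ee: 0.254 0.188 0.720 , trq: 2.783 0.682 0.004
step 22 , q: 0.228 -0.261 0.374 , w: -1.274 0.154 0.719 , p_ee: 0.247 0.191 0.722 , trq: 2.256 1.006 -0.091
step 23 , q: 0.211 -0.259 0.383 , w: -0.971 0.078 0.420 , p_ee: 0.241 0.192 0.723 , trq: 1.780 1.280 -0.184
step 24 , q: 0.199 -0.258 0.388 , w: -0.714 0.027 0.200 , p_ee: 0.236 0.194 0.724 , trq: 1.352 1.513 -0.273
step 25 , q: 0.190 -0.258 0.389 , w: -0.499 -0.005 0.044 , p_ee: 0.232 0.195 0.724 , trq: 0.968 1.710 -0.355
step 26 , q: 0.184 -0.258 0.389 , w: -0.329 -0.011 -0.010 , p_ee: 0.230 0.195 0.725 , trq: 0.626 1.875 -0.445
step 27 , q: 0.180 -0.259 0.389 , w: -0.195 -0.005 -0.011 , p_ee: 0.228 0.196 0.726 , trq: 0.322 2.020 -0.535
step 28 , q: 0.178 -0.259 0.389 , w: -0.084 -0.000 -0.012 , p_ee: 0.227 0.196 0.726 , trq: 0.053 2.151 -0.615
step 29 , q: 0.177 -0.259 0.389 , w: 0.006 0.003 -0.011 , p_ee: 0.227 0.196 0.726 , trq: -0.183 2.269 -0.685
step 30 , q: 0.178 -0.259 0.389 , w: 0.074 0.003 -0.009 , p_ee: 0.227 0.196 0.726 , trq: -0.380 2.375 -0.746
step 31 , q: 0.179 -0.259 0.389 , w: 0.127 0.003 -0.009 , p_ee: 0.228 0.196 0.726 , trq: -0.551 2.469 -0.798
step 32 , q: 0.181 -0.258 0.389 , w: 0.169 0.003 -0.009 , p_ee: 0.228 0.195 0.726 , trq: -0.700 2.552 -0.844
step 33 , q: 0.184 -0.258 0.388 , w: 0.201 0.002 -0.010 , p_ee: 0.230 0.195 0.725 , trq: -0.829 2.626 -0.883
step 34 , q: 0.187 -0.258 0.388 , w: 0.224 0.001 -0.010 , p_ee: 0.231 0.195 0.725 , trq: -0.940 2.690 -0.916
step 35 , q: 0.191 -0.258 0.388 , w: 0.239 0.001 -0.010 , p_ee: 0.233 0.194 0.725 , trq: -1.035 2.745 -0.945
step 36 , q: 0.194 -0.258 0.388 , w: 0.249 0.000 -0.011 , p_ee: 0.234 0.194 0.724 , trq: -1.116 2.793 -0.969
step 37 , q: 0.198 -0.258 0.388 , w: 0.253 -0.000 -0.012 , p_ee: 0.236 0.194 0.724 , trq: -1.183 2.834 -0.989
step 38 , q: 0.202 -0.258 0.388 , w: 0.253 -0.001 -0.012 , p_ee: 0.237 0.193 0.723 , trq: -1.240 2.869 -1.006
step 39 , q: 0.206 -0.258 0.388 , w: 0.250 -0.001 -0.013 , p_ee: 0.239 0.193 0.723 , trq: -1.287 2.899 -1.020
step 40 , q: 0.209 -0.258 0.387 , w: 0.245 -0.002 -0.014 , p_ee: 0.241 0.193 0.722 , trq: -1.325 2.923 -1.031
step 41 , q: 0.213 -0.258 0.387 , w: 0.237 -0.002 -0.014 , p_ee: 0.242 0.192 0.722 , trq: -1.356 2.943 -1.039
step 42 , q: 0.216 -0.258 0.387 , w: 0.227 -0.002 -0.014 , p_ee: 0.244 0.192 0.722 , trq: -1.381 2.959 -1.046
step 43 , q: 0.220 -0.258 0.387 , w: 0.216 -0.002 -0.015 , p_ee: 0.245 0.192 0.721 , trq: -1.400 2.972 -1.051
step 44 , q: 0.223 -0.258 0.387 , w: 0.205 -0.002 -0.015 , p_ee: 0.247 0.191 0.721 , trq: -1.414 2.982 -1.054
step 45 , q: 0.226 -0.258 0.387 , w: 0.193 -0.002 -0.015 , p_ee: 0.248 0.191 0.720 , trq: -1.424 2.990 -1.057
step 46 , q: 0.229 -0.258 0.387 , w: 0.181 -0.002 -0.015 , p_ee: 0.249 0.191 0.720 , trq: -1.431 2.995 -1.058
step 47 , q: 0.231 -0.258 0.387 , w: 0.169 -0.002 -0.015 , p_ee: 0.250 0.190 0.720 , trq: -1.435 2.999 -1.058
step 48 , q: 0.234 -0.258 0.386 , w: 0.156 -0.002 -0.015 , p_ee: 0.251 0.190 0.720 , trq: -1.436 3.001 -1.058
step 49 , q: 0.236 -0.258 0.386 , w: 0.145 -0.001 -0.015 , p_ee: 0.252 0.190 0.719 , trq: -1.436 3.002 -1.057
step 50 , q: 0.238 -0.258 0.386 , w: 0.133 -0.001 -0.015 , p_ee: 0.253 0.190 0.719 , trq: -1.434 3.002 -1.056
step 51 , q: 0.240 -0.258 0.386 , w: 0.122 -0.001 -0.015 , p_ee: 0.254 0.189 0.719


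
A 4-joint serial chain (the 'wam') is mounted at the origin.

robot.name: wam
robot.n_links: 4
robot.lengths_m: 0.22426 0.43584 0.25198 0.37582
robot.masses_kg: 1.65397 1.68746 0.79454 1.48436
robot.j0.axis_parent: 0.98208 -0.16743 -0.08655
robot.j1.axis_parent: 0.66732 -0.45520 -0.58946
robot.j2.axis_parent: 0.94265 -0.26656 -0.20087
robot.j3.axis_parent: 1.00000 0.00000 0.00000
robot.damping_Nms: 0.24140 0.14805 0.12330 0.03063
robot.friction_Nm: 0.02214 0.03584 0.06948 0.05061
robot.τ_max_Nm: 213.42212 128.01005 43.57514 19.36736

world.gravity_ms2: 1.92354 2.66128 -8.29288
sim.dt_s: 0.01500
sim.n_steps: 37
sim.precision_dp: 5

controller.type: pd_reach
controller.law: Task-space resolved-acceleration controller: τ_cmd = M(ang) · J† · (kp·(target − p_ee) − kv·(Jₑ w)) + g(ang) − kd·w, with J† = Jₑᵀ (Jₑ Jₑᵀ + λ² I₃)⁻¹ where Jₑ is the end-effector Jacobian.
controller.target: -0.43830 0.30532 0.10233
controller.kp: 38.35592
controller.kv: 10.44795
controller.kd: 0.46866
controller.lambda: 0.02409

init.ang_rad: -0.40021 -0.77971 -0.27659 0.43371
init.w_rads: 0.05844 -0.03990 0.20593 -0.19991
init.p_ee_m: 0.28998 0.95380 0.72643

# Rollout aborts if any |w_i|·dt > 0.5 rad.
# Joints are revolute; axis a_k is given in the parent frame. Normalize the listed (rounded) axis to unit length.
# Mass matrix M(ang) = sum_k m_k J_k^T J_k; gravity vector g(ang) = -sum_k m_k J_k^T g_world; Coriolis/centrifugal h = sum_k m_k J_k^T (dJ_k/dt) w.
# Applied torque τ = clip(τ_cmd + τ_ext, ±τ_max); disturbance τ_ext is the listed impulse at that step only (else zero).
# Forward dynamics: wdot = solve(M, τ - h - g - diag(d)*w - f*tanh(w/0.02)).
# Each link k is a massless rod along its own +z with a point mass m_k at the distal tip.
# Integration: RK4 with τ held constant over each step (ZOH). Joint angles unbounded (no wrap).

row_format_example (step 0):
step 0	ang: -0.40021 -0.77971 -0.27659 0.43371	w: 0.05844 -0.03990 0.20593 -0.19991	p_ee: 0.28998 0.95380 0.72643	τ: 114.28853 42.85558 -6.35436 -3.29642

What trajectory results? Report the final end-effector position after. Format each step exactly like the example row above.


step 1	ang: -0.37712 -0.80303 -0.29664 0.44755	w: 2.94296 -2.96316 -2.87108 2.08252	p_ee: 0.28677 0.95054 0.72515	τ: 89.94659 34.37199 -4.28535 -3.58852
step 2	ang: -0.32020 -0.85994 -0.35409 0.49007	w: 4.51128 -4.41223 -4.83299 3.65626	p_ee: 0.27657 0.94255 0.72013	τ: 59.11686 20.01234 -4.58816 -3.66445
step 3	ang: -0.24795 -0.93010 -0.43423 0.55266	w: 5.02626 -4.77877 -5.89321 4.68939	p_ee: 0.25927 0.93089 0.71327	τ: 36.36024 9.09883 -4.79889 -3.38818
step 4	ang: -0.17225 -1.00199 -0.52536 0.62685	w: 5.02930 -4.73373 -6.27472 5.16900	p_ee: 0.23614 0.91662 0.70524	τ: 23.00114 3.31406 -4.28170 -2.74823
step 5	ang: -0.09821 -1.07208 -0.61942 0.70553	w: 4.83552 -4.59277 -6.27311 5.29035	p_ee: 0.20871 0.90064 0.69612	τ: 15.88424 1.18581 -3.20490 -1.92935
step 6	ang: -0.02770 -1.13978 -0.71218 0.78451	w: 4.57182 -4.43890 -6.09571 5.22012	p_ee: 0.17828 0.88354 0.68586	τ: 12.31845 1.17526 -1.84346 -1.07792
step 7	ang: 0.03867 -1.20513 -0.80177 0.86160	w: 4.28739 -4.28706 -5.84926 5.04731	p_ee: 0.14585 0.86572 0.67447	τ: 10.67029 2.26493 -0.40487 -0.26736
step 8	ang: 0.10076 -1.26820 -0.88752 0.93562	w: 4.00257 -4.13834 -5.58254 4.81616	p_ee: 0.11222 0.84742 0.66196	τ: 10.03317 3.85788 0.98224 0.47262
step 9	ang: 0.15865 -1.32907 -0.96928 1.00588	w: 3.72615 -3.99189 -5.31679 4.55051	p_ee: 0.07797 0.82884 0.64841	τ: 9.91691 5.61998 2.24765 1.13380
step 10	ang: 0.21250 -1.38775 -1.04712 1.07200	w: 3.46184 -3.84679 -5.06082 4.26490	p_ee: 0.04361 0.81012 0.63392	τ: 10.05676 7.36950 3.35885 1.71794
step 11	ang: 0.26248 -1.44427 -1.12123 1.13374	w: 3.21089 -3.70216 -4.81793 3.96896	p_ee: 0.00950 0.79136 0.61860	τ: 10.30808 9.01090 4.30609 2.23102
step 12	ang: 0.30881 -1.49864 -1.19180 1.19101	w: 2.97336 -3.55716 -4.58895 3.66946	p_ee: -0.02405 0.77264 0.60256	τ: 10.59063 10.49713 5.09271 2.68037
step 13	ang: 0.35168 -1.55083 -1.25904 1.24380	w: 2.74873 -3.41101 -4.37367 3.37121	p_ee: -0.05680 0.75404 0.58593	τ: 10.85947 11.80852 5.72913 3.07319
step 14	ang: 0.39128 -1.60082 -1.32315 1.29214	w: 2.53625 -3.26302 -4.17140 3.07773	p_ee: -0.08856 0.73562 0.56882	τ: 11.08964 12.94072 6.22927 3.41590
step 15	ang: 0.42778 -1.64859 -1.38432 1.33615	w: 2.33507 -3.11269 -3.98131 2.79150	p_ee: -0.11919 0.71740 0.55136	τ: 11.26799 13.89787 6.60832 3.71386
step 16	ang: 0.46135 -1.69409 -1.44272 1.37593	w: 2.14434 -2.95972 -3.80250 2.51434	p_ee: -0.14857 0.69944 0.53364	τ: 11.38866 14.68867 6.88154 3.97139
step 17	ang: 0.49213 -1.73728 -1.49852 1.41163	w: 1.96331 -2.80400 -3.63409 2.24752	p_ee: -0.17663 0.68176 0.51577	τ: 11.45050 15.32397 7.06347 4.19191
step 18	ang: 0.52027 -1.77812 -1.55186 1.44342	w: 1.79125 -2.64564 -3.47520 1.99190	p_ee: -0.20329 0.66440 0.49785	τ: 11.45550 15.81545 7.16759 4.37809
step 19	ang: 0.54589 -1.81658 -1.60288 1.47147	w: 1.62756 -2.48496 -3.32500 1.74808	p_ee: -0.22854 0.64736 0.47998	τ: 11.40774 16.17487 7.20610 4.53205
step 20	ang: 0.56912 -1.85262 -1.65171 1.49595	w: 1.47170 -2.32247 -3.18265 1.51647	p_ee: -0.25233 0.63067 0.46223	τ: 11.31277 16.41361 7.18987 4.65549
step 21	ang: 0.59006 -1.88621 -1.69846 1.51705	w: 1.32321 -2.15881 -3.04734 1.29732	p_ee: -0.27466 0.61434 0.44469	τ: 11.17702 16.54252 7.12846 4.74988
step 22	ang: 0.60883 -1.91735 -1.74322 1.53497	w: 1.18172 -1.99481 -2.91831 1.09084	p_ee: -0.29555 0.59839 0.42742	τ: 11.00746 16.57187 7.03019 4.81653
step 23	ang: 0.62553 -1.94604 -1.78608 1.54988	w: 1.04691 -1.83136 -2.79480 0.89717	p_ee: -0.31499 0.58284 0.41050	τ: 10.81123 16.51135 6.90218 4.85668
step 24	ang: 0.64026 -1.97229 -1.82713 1.56199	w: 0.91854 -1.66947 -2.67614 0.71644	p_ee: -0.33303 0.56769 0.39397	τ: 10.59542 16.37021 6.75053 4.87158
step 25	ang: 0.65311 -1.99614 -1.86643 1.57149	w: 0.79642 -1.51018 -2.56171 0.54879	p_ee: -0.34967 0.55296 0.37790	τ: 10.36680 16.15734 6.58033 4.86252
step 26	ang: 0.66418 -2.01762 -1.90404 1.57857	w: 0.68039 -1.35454 -2.45101 0.39435	p_ee: -0.36498 0.53866 0.36232	τ: 10.13170 15.88131 6.39584 4.83086
step 27	ang: 0.67355 -2.03681 -1.94001 1.58343	w: 0.57035 -1.20358 -2.34360 0.25323	p_ee: -0.37897 0.52480 0.34728	τ: 9.89582 15.55051 6.20055 4.77805
step 28	ang: 0.68131 -2.05378 -1.97439 1.58628	w: 0.46623 -1.05825 -2.23918 0.12551	p_ee: -0.39172 0.51139 0.33279	τ: 9.66415 15.17312 5.99730 4.70561
step 29	ang: 0.68756 -2.06862 -2.00722 1.58732	w: 0.36799 -0.91976 -2.13778 0.01224	p_ee: -0.40326 0.49845 0.31889	τ: 9.44063 14.75591 5.78849 4.61403
step 30	ang: 0.69238 -2.08147 -2.03858 1.58689	w: 0.27625 -0.79492 -2.04399 -0.06743	p_ee: -0.41363 0.48599 0.30560	τ: 9.22289 14.28340 5.57780 4.48428
step 31	ang: 0.69588 -2.09253 -2.06856 1.58539	w: 0.19054 -0.67928 -1.95241 -0.13331	p_ee: -0.42286 0.47399 0.29292	τ: 9.02020 13.78822 5.36335 4.34078
step 32	ang: 0.69813 -2.10193 -2.09717 1.58297	w: 0.11066 -0.57188 -1.86209 -0.18995	p_ee: -0.43104 0.46249 0.28087	τ: 8.83588 13.28323 5.14586 4.18983
step 33	ang: 0.69922 -2.10977 -2.12444 1.57977	w: 0.03649 -0.47286 -1.77351 -0.23714	p_ee: -0.43823 0.45150 0.26944	τ: 8.67098 12.77410 4.92660 4.03218
step 34	ang: 0.69925 -2.11619 -2.15040 1.57594	w: -0.03157 -0.38260 -1.68685 -0.27480	p_ee: -0.44451 0.44101 0.25863	τ: 8.52247 12.26556 4.70651 3.86876
step 35	ang: 0.69831 -2.12132 -2.17507 1.57161	w: -0.09362 -0.30100 -1.60248 -0.30329	p_ee: -0.44995 0.43103 0.24843	τ: 8.39044 11.76233 4.48653 3.70075
step 36	ang: 0.69647 -2.12529 -2.19849 1.56692	w: -0.15046 -0.22741 -1.52093 -0.32344	p_ee: -0.45462 0.42158 0.23884	τ: 8.27919 11.26910 4.26755 3.52954
step 37	ang: 0.69383 -2.12822 -2.22072 1.56198	w: -0.20222 -0.16151 -1.44235 -0.33602	p_ee: -0.45859 0.41263 0.22983
final p_ee position (m): -0.45859 0.41263 0.22983


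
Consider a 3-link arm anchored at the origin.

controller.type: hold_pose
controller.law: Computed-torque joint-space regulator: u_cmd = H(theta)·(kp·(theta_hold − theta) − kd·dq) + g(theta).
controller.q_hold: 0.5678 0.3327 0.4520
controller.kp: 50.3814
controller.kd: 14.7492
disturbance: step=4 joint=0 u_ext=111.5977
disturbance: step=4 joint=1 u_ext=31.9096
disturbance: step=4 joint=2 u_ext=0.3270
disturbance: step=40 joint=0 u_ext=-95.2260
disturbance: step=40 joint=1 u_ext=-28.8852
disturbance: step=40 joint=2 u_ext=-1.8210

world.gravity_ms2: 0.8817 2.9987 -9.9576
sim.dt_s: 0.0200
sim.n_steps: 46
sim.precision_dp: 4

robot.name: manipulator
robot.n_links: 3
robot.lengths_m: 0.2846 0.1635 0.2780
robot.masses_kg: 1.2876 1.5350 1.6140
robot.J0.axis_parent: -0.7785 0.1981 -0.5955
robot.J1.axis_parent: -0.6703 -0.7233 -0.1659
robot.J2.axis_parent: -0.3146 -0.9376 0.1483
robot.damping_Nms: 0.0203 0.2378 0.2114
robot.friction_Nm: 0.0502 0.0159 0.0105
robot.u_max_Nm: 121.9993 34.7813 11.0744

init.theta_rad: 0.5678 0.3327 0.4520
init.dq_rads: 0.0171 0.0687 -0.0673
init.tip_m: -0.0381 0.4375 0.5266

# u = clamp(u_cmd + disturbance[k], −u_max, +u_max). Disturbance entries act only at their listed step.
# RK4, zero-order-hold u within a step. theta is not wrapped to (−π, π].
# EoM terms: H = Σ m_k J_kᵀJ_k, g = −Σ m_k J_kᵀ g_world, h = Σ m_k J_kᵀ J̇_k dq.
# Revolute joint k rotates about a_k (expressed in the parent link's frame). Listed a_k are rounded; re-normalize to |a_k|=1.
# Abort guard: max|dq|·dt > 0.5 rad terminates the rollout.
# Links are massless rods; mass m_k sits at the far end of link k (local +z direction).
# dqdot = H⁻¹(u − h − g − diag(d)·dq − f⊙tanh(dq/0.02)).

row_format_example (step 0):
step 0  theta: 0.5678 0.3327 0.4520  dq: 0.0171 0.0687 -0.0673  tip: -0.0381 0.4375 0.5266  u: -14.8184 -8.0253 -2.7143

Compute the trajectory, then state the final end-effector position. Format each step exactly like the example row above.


step 1  theta: 0.5681 0.3337 0.4512  dq: 0.0167 0.0295 -0.0187  tip: -0.0380 0.4378 0.5263  u: -14.6901 -7.9634 -2.7100
step 2  theta: 0.5684 0.3341 0.4510  dq: 0.0128 0.0129 -0.0020  tip: -0.0379 0.4380 0.5261  u: -14.5902 -7.9172 -2.7027
step 3  theta: 0.5687 0.3342 0.4510  dq: 0.0082 0.0067 0.0009  tip: -0.0379 0.4381 0.5260  u: -14.5141 -7.8828 -2.6952
step 4  theta: 0.5688 0.3343 0.4510  dq: 0.0045 0.0035 0.0012  tip: -0.0378 0.4382 0.5259  u: 97.1404 24.0525 -2.3621
step 5  theta: 0.5910 0.3362 0.4507  dq: 2.2096 0.2040 -0.0794  tip: -0.0299 0.4481 0.5179  u: -48.6558 -17.6495 -2.7641
step 6  theta: 0.6281 0.3407 0.4477  dq: 1.5100 0.2307 -0.1898  tip: -0.0163 0.4642 0.5039  u: -40.8274 -15.4451 -2.7076
step 7  theta: 0.6532 0.3447 0.4442  dq: 0.9998 0.1696 -0.1512  tip: -0.0068 0.4749 0.4941  u: -34.6715 -13.6907 -2.6858
step 8  theta: 0.6694 0.3474 0.4418  dq: 0.6209 0.0995 -0.0860  tip: -0.0005 0.4816 0.4875  u: -29.8451 -12.3069 -2.6745
step 9  theta: 0.6790 0.3488 0.4407  dq: 0.3380 0.0441 -0.0329  tip: 0.0031 0.4855 0.4837  u: -26.0724 -11.2224 -2.6661
step 10  theta: 0.6837 0.3493 0.4403  dq: 0.1269 0.0101 -0.0042  tip: 0.0049 0.4873 0.4818  u: -23.1327 -10.3774 -2.6581
step 11  theta: 0.6846 0.3494 0.4403  dq: -0.0290 -0.0059 0.0036  tip: 0.0053 0.4877 0.4814  u: -20.8551 -9.7240 -2.6505
step 12  theta: 0.6830 0.3491 0.4405  dq: -0.1379 -0.0186 0.0101  tip: 0.0046 0.4870 0.4821  u: -19.1189 -9.2216 -2.6438
step 13  theta: 0.6795 0.3487 0.4407  dq: -0.2141 -0.0237 0.0094  tip: 0.0033 0.4856 0.4835  u: -17.7819 -8.8355 -2.6390
step 14  theta: 0.6747 0.3482 0.4409  dq: -0.2646 -0.0261 0.0077  tip: 0.0015 0.4837 0.4855  u: -16.7572 -8.5395 -2.6362
step 15  theta: 0.6691 0.3477 0.4410  dq: -0.2954 -0.0272 0.0063  tip: -0.0006 0.4815 0.4877  u: -15.9765 -8.3136 -2.6350
step 16  theta: 0.6630 0.3472 0.4411  dq: -0.3115 -0.0275 0.0054  tip: -0.0028 0.4791 0.4902  u: -15.3860 -8.1423 -2.6349
step 17  theta: 0.6567 0.3466 0.4412  dq: -0.3168 -0.0273 0.0049  tip: -0.0051 0.4765 0.4927  u: -14.9432 -8.0133 -2.6356
step 18  theta: 0.6504 0.3461 0.4413  dq: -0.3141 -0.0268 0.0047  tip: -0.0075 0.4740 0.4951  u: -14.6150 -7.9171 -2.6367
step 19  theta: 0.6442 0.3455 0.4414  dq: -0.3057 -0.0262 0.0049  tip: -0.0097 0.4714 0.4976  u: -14.3752 -7.8461 -2.6382
step 20  theta: 0.6382 0.3450 0.4415  dq: -0.2936 -0.0254 0.0051  tip: -0.0119 0.4690 0.4999  u: -14.2035 -7.7946 -2.6398
step 21  theta: 0.6325 0.3445 0.4416  dq: -0.2789 -0.0245 0.0055  tip: -0.0140 0.4666 0.5021  u: -14.0838 -7.7580 -2.6415
step 22  theta: 0.6271 0.3441 0.4417  dq: -0.2627 -0.0236 0.0059  tip: -0.0160 0.4643 0.5042  u: -14.0039 -7.7328 -2.6431
step 23  theta: 0.6220 0.3436 0.4418  dq: -0.2458 -0.0227 0.0064  tip: -0.0179 0.4622 0.5062  u: -13.9538 -7.7161 -2.6447
step 24  theta: 0.6172 0.3432 0.4419  dq: -0.2286 -0.0218 0.0068  tip: -0.0196 0.4602 0.5080  u: -13.9262 -7.7060 -2.6462
step 25  theta: 0.6128 0.3427 0.4420  dq: -0.2117 -0.0209 0.0073  tip: -0.0212 0.4583 0.5096  u: -13.9152 -7.7006 -2.6476
step 26  theta: 0.6088 0.3423 0.4422  dq: -0.1952 -0.0200 0.0077  tip: -0.0227 0.4565 0.5112  u: -13.9162 -7.6987 -2.6490
step 27  theta: 0.6050 0.3420 0.4423  dq: -0.1795 -0.0192 0.0080  tip: -0.0240 0.4549 0.5126  u: -13.9258 -7.6994 -2.6502
step 28  theta: 0.6016 0.3416 0.4425  dq: -0.1645 -0.0184 0.0083  tip: -0.0253 0.4534 0.5139  u: -13.9415 -7.7018 -2.6513
step 29  theta: 0.5984 0.3412 0.4427  dq: -0.1504 -0.0176 0.0086  tip: -0.0264 0.4520 0.5151  u: -13.9610 -7.7055 -2.6523
step 30  theta: 0.5956 0.3409 0.4428  dq: -0.1373 -0.0169 0.0089  tip: -0.0274 0.4508 0.5162  u: -13.9830 -7.7100 -2.6533
step 31  theta: 0.5929 0.3406 0.4430  dq: -0.1250 -0.0162 0.0091  tip: -0.0284 0.4496 0.5171  u: -14.0062 -7.7149 -2.6541
step 32  theta: 0.5906 0.3402 0.4432  dq: -0.1137 -0.0155 0.0093  tip: -0.0293 0.4485 0.5180  u: -14.0300 -7.7200 -2.6549
step 33  theta: 0.5884 0.3399 0.4434  dq: -0.1033 -0.0149 0.0094  tip: -0.0300 0.4476 0.5188  u: -14.0535 -7.7252 -2.6557
step 34  theta: 0.5864 0.3396 0.4436  dq: -0.0936 -0.0143 0.0095  tip: -0.0308 0.4467 0.5196  u: -14.0765 -7.7303 -2.6563
step 35  theta: 0.5846 0.3394 0.4438  dq: -0.0848 -0.0137 0.0096  tip: -0.0314 0.4459 0.5202  u: -14.0985 -7.7352 -2.6569
step 36  theta: 0.5830 0.3391 0.4439  dq: -0.0768 -0.0132 0.0097  tip: -0.0320 0.4451 0.5208  u: -14.1195 -7.7399 -2.6575
step 37  theta: 0.5816 0.3388 0.4441  dq: -0.0694 -0.0127 0.0098  tip: -0.0325 0.4445 0.5214  u: -14.1393 -7.7443 -2.6580
step 38  theta: 0.5802 0.3386 0.4443  dq: -0.0627 -0.0122 0.0098  tip: -0.0330 0.4439 0.5219  u: -14.1578 -7.7484 -2.6584
step 39  theta: 0.5790 0.3384 0.4445  dq: -0.0566 -0.0118 0.0098  tip: -0.0334 0.4433 0.5223  u: -14.1750 -7.7523 -2.6589
step 40  theta: 0.5780 0.3381 0.4447  dq: -0.0510 -0.0113 0.0098  tip: -0.0338 0.4428 0.5227  u: -109.4168 -34.7813 -4.4803
step 41  theta: 0.5554 0.3463 0.4295  dq: -2.1987 0.7903 -1.4775  tip: -0.0404 0.4343 0.5303  u: 15.0164 0.5462 -2.1363
step 42  theta: 0.5185 0.3581 0.4069  dq: -1.4971 0.4065 -0.8050  tip: -0.0512 0.4198 0.5424  u: 8.3874 -1.3336 -2.2942
step 43  theta: 0.4937 0.3638 0.3952  dq: -0.9807 0.1717 -0.3834  tip: -0.0586 0.4093 0.5504  u: 3.1934 -2.8081 -2.4093
step 44  theta: 0.4779 0.3658 0.3901  dq: -0.6027 0.0387 -0.1347  tip: -0.0634 0.4022 0.5554  u: -0.8780 -3.9655 -2.4901
step 45  theta: 0.4686 0.3659 0.3888  dq: -0.3292 -0.0238 -0.0053  tip: -0.0664 0.3978 0.5584  u: -4.0668 -4.8774 -2.5454
step 46  theta: 0.4640 0.3653 0.3892  dq: -0.1348 -0.0385 0.0419  tip: -0.0680 0.3955 0.5599
final tip position (m): -0.0680 0.3955 0.5599


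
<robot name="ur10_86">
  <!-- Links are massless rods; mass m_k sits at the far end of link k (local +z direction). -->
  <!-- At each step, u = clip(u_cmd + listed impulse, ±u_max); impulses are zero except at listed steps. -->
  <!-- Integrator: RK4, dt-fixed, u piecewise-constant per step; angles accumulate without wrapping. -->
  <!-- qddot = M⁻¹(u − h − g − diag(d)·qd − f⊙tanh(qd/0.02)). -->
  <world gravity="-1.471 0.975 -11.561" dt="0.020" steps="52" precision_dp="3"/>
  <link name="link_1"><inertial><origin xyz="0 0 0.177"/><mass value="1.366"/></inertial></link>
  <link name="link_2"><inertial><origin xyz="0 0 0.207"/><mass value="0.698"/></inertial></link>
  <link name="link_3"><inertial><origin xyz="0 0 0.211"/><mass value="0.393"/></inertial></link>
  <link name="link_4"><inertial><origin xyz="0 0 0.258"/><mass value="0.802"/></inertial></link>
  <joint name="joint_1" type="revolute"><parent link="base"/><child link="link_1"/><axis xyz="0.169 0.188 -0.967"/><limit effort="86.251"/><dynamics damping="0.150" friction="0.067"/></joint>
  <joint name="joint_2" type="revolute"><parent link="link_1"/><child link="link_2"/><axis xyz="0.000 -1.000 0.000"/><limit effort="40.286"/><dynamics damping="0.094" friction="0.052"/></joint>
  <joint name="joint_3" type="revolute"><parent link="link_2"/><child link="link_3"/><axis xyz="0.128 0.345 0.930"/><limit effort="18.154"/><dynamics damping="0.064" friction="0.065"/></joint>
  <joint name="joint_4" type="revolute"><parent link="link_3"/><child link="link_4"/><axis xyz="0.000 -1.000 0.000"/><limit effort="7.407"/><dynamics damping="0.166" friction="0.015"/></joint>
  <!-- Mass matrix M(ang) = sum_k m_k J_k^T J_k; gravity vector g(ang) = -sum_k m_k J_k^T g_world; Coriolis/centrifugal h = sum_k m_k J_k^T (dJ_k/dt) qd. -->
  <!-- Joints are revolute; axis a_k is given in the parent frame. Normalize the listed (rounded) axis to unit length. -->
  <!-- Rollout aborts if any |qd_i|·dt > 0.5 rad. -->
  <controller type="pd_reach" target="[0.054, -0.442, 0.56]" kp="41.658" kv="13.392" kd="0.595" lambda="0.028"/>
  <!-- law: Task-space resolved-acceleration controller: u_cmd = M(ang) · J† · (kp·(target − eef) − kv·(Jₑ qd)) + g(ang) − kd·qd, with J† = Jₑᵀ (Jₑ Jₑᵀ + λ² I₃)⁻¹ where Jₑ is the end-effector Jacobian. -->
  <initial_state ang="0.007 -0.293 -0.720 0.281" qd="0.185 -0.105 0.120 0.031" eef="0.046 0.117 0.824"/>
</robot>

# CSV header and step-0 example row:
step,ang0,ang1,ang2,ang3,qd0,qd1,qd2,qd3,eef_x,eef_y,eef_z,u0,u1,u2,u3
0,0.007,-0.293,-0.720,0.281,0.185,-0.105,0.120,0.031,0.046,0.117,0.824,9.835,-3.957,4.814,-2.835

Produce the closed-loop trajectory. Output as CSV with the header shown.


step,ang0,ang1,ang2,ang3,qd0,qd1,qd2,qd3,eef_x,eef_y,eef_z,u0,u1,u2,u3
1,0.045,-0.290,-0.707,0.312,3.531,0.422,1.103,2.851,0.048,0.112,0.823,5.520,-3.523,3.247,-3.967
2,0.123,-0.277,-0.692,0.352,4.370,0.860,0.551,1.265,0.053,0.101,0.822,3.418,-2.809,2.914,-2.241
3,0.204,-0.266,-0.657,0.387,3.724,0.287,2.649,2.166,0.060,0.085,0.821,2.474,-2.284,1.026,-2.374
4,0.282,-0.258,-0.620,0.413,4.133,0.513,1.194,0.531,0.068,0.066,0.821,1.563,-1.532,1.735,-0.960
5,0.356,-0.255,-0.579,0.437,3.286,-0.186,2.711,1.754,0.077,0.047,0.821,1.290,-0.942,0.444,-1.572
6,0.424,-0.257,-0.539,0.459,3.543,-0.043,1.387,0.545,0.087,0.027,0.820,0.800,-0.283,1.181,-0.558
7,0.489,-0.263,-0.503,0.479,2.934,-0.530,2.175,1.405,0.097,0.006,0.818,0.640,0.305,0.428,-1.017
8,0.548,-0.273,-0.468,0.500,3.003,-0.501,1.398,0.774,0.107,-0.015,0.816,0.344,0.889,0.793,-0.444
9,0.605,-0.286,-0.437,0.520,2.667,-0.752,1.626,1.144,0.117,-0.036,0.813,0.166,1.439,0.433,-0.602
10,0.658,-0.301,-0.409,0.540,2.613,-0.783,1.258,0.896,0.126,-0.058,0.809,-0.052,1.947,0.505,-0.331
11,0.708,-0.318,-0.384,0.559,2.429,-0.891,1.234,0.984,0.134,-0.079,0.805,-0.242,2.426,0.327,-0.317
12,0.756,-0.336,-0.361,0.577,2.329,-0.926,1.054,0.892,0.141,-0.101,0.800,-0.434,2.863,0.268,-0.184
13,0.801,-0.355,-0.341,0.595,2.203,-0.966,0.967,0.878,0.148,-0.122,0.794,-0.620,3.269,0.149,-0.121
14,0.844,-0.374,-0.323,0.612,2.097,-0.982,0.858,0.826,0.153,-0.143,0.788,-0.799,3.639,0.054,-0.039
15,0.885,-0.394,-0.306,0.628,1.990,-0.990,0.773,0.788,0.158,-0.163,0.782,-0.973,3.978,-0.050,0.025
16,0.924,-0.414,-0.292,0.643,1.888,-0.987,0.694,0.745,0.161,-0.183,0.775,-1.138,4.286,-0.146,0.084
17,0.960,-0.433,-0.279,0.658,1.790,-0.977,0.625,0.706,0.164,-0.203,0.768,-1.294,4.565,-0.238,0.135
18,0.995,-0.453,-0.267,0.671,1.695,-0.960,0.564,0.667,0.166,-0.221,0.761,-1.440,4.817,-0.323,0.180
19,1.028,-0.472,-0.256,0.684,1.603,-0.938,0.509,0.632,0.167,-0.239,0.754,-1.576,5.043,-0.403,0.218
20,1.059,-0.490,-0.247,0.697,1.516,-0.912,0.461,0.599,0.167,-0.256,0.747,-1.700,5.245,-0.475,0.251
21,1.089,-0.508,-0.238,0.708,1.432,-0.884,0.417,0.569,0.166,-0.273,0.739,-1.813,5.425,-0.540,0.279
22,1.117,-0.525,-0.230,0.719,1.352,-0.852,0.378,0.542,0.165,-0.288,0.732,-1.915,5.584,-0.598,0.301
23,1.143,-0.542,-0.223,0.730,1.275,-0.820,0.343,0.517,0.164,-0.303,0.725,-2.006,5.724,-0.650,0.320
24,1.168,-0.558,-0.216,0.740,1.203,-0.786,0.311,0.495,0.162,-0.316,0.718,-2.086,5.848,-0.695,0.335
25,1.191,-0.573,-0.210,0.750,1.135,-0.752,0.282,0.476,0.160,-0.329,0.711,-2.157,5.957,-0.735,0.347
26,1.213,-0.588,-0.205,0.759,1.070,-0.718,0.256,0.459,0.157,-0.341,0.704,-2.218,6.052,-0.769,0.357
27,1.234,-0.602,-0.200,0.768,1.009,-0.685,0.231,0.443,0.154,-0.352,0.698,-2.270,6.135,-0.798,0.363
28,1.253,-0.616,-0.196,0.776,0.952,-0.652,0.209,0.430,0.151,-0.363,0.692,-2.315,6.208,-0.822,0.368
29,1.272,-0.628,-0.192,0.785,0.899,-0.619,0.188,0.418,0.148,-0.372,0.685,-2.353,6.271,-0.843,0.370
30,1.289,-0.640,-0.188,0.793,0.848,-0.588,0.169,0.407,0.145,-0.381,0.680,-2.385,6.327,-0.860,0.372
31,1.306,-0.652,-0.185,0.801,0.801,-0.557,0.152,0.398,0.142,-0.389,0.674,-2.411,6.375,-0.873,0.371
32,1.321,-0.663,-0.182,0.809,0.757,-0.528,0.135,0.389,0.138,-0.397,0.669,-2.432,6.416,-0.884,0.370
33,1.336,-0.673,-0.180,0.817,0.715,-0.500,0.120,0.381,0.135,-0.404,0.664,-2.450,6.453,-0.892,0.367
34,1.350,-0.683,-0.177,0.824,0.676,-0.474,0.106,0.374,0.132,-0.410,0.659,-2.463,6.484,-0.899,0.364
35,1.363,-0.692,-0.175,0.832,0.640,-0.448,0.092,0.368,0.129,-0.416,0.654,-2.474,6.512,-0.903,0.360
36,1.376,-0.700,-0.174,0.839,0.606,-0.424,0.080,0.362,0.126,-0.422,0.650,-2.481,6.536,-0.906,0.356
37,1.387,-0.709,-0.172,0.846,0.574,-0.401,0.069,0.357,0.122,-0.427,0.646,-2.487,6.557,-0.907,0.350
38,1.399,-0.717,-0.171,0.853,0.544,-0.379,0.058,0.351,0.120,-0.431,0.642,-2.490,6.575,-0.907,0.345
39,1.409,-0.724,-0.170,0.860,0.516,-0.358,0.049,0.346,0.117,-0.435,0.638,-2.492,6.591,-0.907,0.339
40,1.419,-0.731,-0.169,0.867,0.490,-0.339,0.040,0.342,0.114,-0.439,0.635,-2.493,6.604,-0.906,0.332
41,1.429,-0.737,-0.168,0.874,0.464,-0.320,0.033,0.337,0.111,-0.443,0.631,-2.493,6.616,-0.905,0.325
42,1.438,-0.744,-0.168,0.880,0.440,-0.303,0.028,0.333,0.109,-0.446,0.628,-2.493,6.626,-0.904,0.318
43,1.446,-0.750,-0.167,0.887,0.417,-0.286,0.024,0.329,0.106,-0.449,0.625,-2.491,6.635,-0.903,0.311
44,1.455,-0.755,-0.167,0.894,0.395,-0.270,0.021,0.325,0.104,-0.451,0.623,-2.490,6.642,-0.903,0.303
45,1.462,-0.760,-0.166,0.900,0.374,-0.256,0.019,0.321,0.101,-0.454,0.620,-2.487,6.649,-0.902,0.295
46,1.470,-0.765,-0.166,0.906,0.354,-0.242,0.017,0.317,0.099,-0.456,0.617,-2.484,6.654,-0.901,0.288
47,1.476,-0.770,-0.166,0.913,0.335,-0.229,0.016,0.313,0.097,-0.458,0.615,-2.481,6.658,-0.900,0.280
48,1.483,-0.774,-0.165,0.919,0.317,-0.217,0.014,0.309,0.095,-0.459,0.613,-2.478,6.662,-0.899,0.272
49,1.489,-0.779,-0.165,0.925,0.300,-0.205,0.013,0.305,0.093,-0.461,0.611,-2.474,6.664,-0.897,0.264
50,1.495,-0.783,-0.165,0.931,0.284,-0.194,0.013,0.301,0.091,-0.462,0.609,-2.470,6.666,-0.895,0.255
51,1.501,-0.786,-0.165,0.937,0.269,-0.184,0.012,0.297,0.089,-0.463,0.607,-2.466,6.668,-0.894,0.247
52,1.506,-0.790,-0.164,0.943,0.254,-0.174,0.013,0.293,0.088,-0.464,0.605,,,,
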